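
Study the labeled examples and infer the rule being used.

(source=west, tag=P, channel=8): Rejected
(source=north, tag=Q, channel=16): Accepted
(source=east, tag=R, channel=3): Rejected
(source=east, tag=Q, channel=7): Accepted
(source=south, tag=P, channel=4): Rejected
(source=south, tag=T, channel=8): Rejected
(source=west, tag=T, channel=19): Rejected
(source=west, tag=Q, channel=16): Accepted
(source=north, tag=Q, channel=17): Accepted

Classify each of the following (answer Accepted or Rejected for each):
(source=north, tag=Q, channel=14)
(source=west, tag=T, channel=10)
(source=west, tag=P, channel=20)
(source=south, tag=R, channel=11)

Comparing the two groups points to one rule — tag is Q.

Accepted, Rejected, Rejected, Rejected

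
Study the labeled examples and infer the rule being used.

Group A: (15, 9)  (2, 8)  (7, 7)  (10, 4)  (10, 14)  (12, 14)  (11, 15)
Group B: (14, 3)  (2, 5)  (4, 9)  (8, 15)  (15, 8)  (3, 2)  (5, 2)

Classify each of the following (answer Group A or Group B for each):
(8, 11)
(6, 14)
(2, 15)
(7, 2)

Group B, Group A, Group B, Group B

The common property of the 'Group A' items is: sum is even. No 'Group B' item has it.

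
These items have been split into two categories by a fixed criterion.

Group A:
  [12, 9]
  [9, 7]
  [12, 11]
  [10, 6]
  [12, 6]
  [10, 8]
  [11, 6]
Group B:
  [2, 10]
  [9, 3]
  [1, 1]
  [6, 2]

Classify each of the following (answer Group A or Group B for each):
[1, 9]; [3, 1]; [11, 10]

Group B, Group B, Group A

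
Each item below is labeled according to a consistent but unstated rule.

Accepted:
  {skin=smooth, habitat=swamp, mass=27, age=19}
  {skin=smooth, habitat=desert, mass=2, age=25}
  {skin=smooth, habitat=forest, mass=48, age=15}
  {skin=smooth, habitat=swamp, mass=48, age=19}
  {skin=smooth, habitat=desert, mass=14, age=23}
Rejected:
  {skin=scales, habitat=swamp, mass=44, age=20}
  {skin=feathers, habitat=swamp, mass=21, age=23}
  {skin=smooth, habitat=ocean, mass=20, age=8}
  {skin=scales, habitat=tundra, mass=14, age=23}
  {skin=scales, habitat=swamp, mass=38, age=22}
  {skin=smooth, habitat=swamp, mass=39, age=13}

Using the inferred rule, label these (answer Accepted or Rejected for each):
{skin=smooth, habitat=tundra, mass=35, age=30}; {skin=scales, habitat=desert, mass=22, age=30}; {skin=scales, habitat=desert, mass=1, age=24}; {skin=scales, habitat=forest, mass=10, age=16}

Every 'Accepted' example satisfies: skin is smooth AND age ≥ 15. None of the 'Rejected' examples do.

Accepted, Rejected, Rejected, Rejected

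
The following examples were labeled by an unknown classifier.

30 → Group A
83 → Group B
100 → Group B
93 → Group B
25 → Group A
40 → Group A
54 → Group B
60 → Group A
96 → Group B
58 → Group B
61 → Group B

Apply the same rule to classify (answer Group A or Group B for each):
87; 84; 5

Group B, Group B, Group A

The common property of the 'Group A' items is: multiple of 5 AND at most 60. No 'Group B' item has it.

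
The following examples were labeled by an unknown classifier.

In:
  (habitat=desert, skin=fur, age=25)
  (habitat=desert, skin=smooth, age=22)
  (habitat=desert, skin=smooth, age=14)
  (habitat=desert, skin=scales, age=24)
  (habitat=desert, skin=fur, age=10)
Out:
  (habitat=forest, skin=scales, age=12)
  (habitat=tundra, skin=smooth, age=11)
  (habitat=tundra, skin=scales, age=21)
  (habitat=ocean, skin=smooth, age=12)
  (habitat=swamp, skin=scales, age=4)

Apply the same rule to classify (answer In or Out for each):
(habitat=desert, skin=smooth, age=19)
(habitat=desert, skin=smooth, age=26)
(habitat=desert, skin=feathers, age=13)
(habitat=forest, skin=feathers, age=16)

Checking candidate rules against both groups, what survives is: habitat is desert.
(habitat=desert, skin=smooth, age=19) — habitat is desert, hence In.
(habitat=desert, skin=smooth, age=26) — habitat is desert, hence In.
(habitat=desert, skin=feathers, age=13) — habitat is desert, hence In.
(habitat=forest, skin=feathers, age=16) — habitat is forest, hence Out.

In, In, In, Out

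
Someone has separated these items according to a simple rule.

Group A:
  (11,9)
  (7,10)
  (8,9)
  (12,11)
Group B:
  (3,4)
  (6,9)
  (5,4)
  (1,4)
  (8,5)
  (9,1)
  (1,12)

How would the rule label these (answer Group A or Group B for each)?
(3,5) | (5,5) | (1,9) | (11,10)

A rule that fits every label: sum ≥ 17 — true of each 'Group A' example, false of each 'Group B' one.
Group B: (3,5), since 3+5 = 8. Group B: (5,5), since 5+5 = 10. Group B: (1,9), since 1+9 = 10. Group A: (11,10), since 11+10 = 21.

Group B, Group B, Group B, Group A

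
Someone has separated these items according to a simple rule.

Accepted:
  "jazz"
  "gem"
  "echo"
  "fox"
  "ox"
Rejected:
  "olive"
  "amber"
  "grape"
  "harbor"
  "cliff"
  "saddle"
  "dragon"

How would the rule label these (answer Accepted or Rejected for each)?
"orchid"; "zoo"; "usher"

A rule that fits every label: length ≤ 4 — true of each 'Accepted' example, false of each 'Rejected' one.
"orchid" → length 6 → Rejected. "zoo" → length 3 → Accepted. "usher" → length 5 → Rejected.

Rejected, Accepted, Rejected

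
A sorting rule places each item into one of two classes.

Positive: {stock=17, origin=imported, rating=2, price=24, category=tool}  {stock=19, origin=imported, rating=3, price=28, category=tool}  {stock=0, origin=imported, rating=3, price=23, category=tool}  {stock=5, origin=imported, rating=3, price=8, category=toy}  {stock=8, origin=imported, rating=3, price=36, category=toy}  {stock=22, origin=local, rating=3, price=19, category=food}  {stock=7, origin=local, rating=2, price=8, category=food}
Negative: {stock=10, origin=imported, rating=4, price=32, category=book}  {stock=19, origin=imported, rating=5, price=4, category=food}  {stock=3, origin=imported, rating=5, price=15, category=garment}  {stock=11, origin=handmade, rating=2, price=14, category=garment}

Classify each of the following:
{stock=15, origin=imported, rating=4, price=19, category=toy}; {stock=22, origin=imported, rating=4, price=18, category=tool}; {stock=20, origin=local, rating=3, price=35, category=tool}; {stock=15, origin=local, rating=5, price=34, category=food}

A rule that fits every label: rating ≤ 3 AND price ≠ 14 — true of each 'Positive' example, false of each 'Negative' one.
Negative: {stock=15, origin=imported, rating=4, price=19, category=toy}, since rating = 4, price = 19. Negative: {stock=22, origin=imported, rating=4, price=18, category=tool}, since rating = 4, price = 18. Positive: {stock=20, origin=local, rating=3, price=35, category=tool}, since rating = 3, price = 35. Negative: {stock=15, origin=local, rating=5, price=34, category=food}, since rating = 5, price = 34.

Negative, Negative, Positive, Negative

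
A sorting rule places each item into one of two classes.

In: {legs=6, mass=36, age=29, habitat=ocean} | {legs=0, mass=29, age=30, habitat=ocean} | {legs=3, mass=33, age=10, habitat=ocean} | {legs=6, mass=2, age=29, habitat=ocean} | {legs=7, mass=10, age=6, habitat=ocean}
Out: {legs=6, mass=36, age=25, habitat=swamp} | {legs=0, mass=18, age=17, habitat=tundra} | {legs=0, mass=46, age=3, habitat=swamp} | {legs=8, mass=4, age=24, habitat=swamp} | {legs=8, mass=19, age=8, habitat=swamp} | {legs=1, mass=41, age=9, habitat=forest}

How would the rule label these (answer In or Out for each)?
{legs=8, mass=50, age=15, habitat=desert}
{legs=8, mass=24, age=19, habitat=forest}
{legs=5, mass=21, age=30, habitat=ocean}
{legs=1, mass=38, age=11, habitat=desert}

Out, Out, In, Out

The simplest hypothesis consistent with all the labels is: habitat is ocean.
{legs=8, mass=50, age=15, habitat=desert}: habitat is desert, doesn't match → Out. {legs=8, mass=24, age=19, habitat=forest}: habitat is forest, doesn't match → Out. {legs=5, mass=21, age=30, habitat=ocean}: habitat is ocean, satisfies this → In. {legs=1, mass=38, age=11, habitat=desert}: habitat is desert, doesn't match → Out.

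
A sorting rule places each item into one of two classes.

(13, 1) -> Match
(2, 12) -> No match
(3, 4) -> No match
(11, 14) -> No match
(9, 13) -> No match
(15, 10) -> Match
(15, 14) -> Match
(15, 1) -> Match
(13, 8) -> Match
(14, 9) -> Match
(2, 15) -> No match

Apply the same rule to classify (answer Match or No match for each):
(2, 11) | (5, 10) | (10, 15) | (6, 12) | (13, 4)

No match, No match, No match, No match, Match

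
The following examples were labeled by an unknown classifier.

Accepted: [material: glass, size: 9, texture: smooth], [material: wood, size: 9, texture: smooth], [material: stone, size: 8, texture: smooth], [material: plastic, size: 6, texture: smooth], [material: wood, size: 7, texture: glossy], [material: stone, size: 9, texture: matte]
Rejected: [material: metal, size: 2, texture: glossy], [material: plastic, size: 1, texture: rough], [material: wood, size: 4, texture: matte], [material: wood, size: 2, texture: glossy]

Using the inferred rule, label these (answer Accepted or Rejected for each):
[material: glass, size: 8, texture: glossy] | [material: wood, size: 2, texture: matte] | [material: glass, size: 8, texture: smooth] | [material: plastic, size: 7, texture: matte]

Accepted, Rejected, Accepted, Accepted

The pattern is that an item is 'Accepted' exactly when: size ≥ 6.
[material: glass, size: 8, texture: glossy] — size = 8, hence Accepted. [material: wood, size: 2, texture: matte] — size = 2, hence Rejected. [material: glass, size: 8, texture: smooth] — size = 8, hence Accepted. [material: plastic, size: 7, texture: matte] — size = 7, hence Accepted.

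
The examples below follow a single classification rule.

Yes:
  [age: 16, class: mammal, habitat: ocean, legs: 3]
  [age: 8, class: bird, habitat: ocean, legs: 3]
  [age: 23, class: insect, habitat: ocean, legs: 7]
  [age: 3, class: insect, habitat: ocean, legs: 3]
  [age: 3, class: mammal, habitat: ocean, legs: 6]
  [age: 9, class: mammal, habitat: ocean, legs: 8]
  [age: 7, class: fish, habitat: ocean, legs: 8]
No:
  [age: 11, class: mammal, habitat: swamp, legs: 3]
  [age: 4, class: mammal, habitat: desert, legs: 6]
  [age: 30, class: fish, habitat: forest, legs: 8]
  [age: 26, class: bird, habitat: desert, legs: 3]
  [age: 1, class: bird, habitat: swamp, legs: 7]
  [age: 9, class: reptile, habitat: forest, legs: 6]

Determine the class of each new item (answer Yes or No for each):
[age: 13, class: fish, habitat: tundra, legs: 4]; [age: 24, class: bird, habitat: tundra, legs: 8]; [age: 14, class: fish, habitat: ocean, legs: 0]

The common property of the 'Yes' items is: habitat is ocean. No 'No' item has it.

No, No, Yes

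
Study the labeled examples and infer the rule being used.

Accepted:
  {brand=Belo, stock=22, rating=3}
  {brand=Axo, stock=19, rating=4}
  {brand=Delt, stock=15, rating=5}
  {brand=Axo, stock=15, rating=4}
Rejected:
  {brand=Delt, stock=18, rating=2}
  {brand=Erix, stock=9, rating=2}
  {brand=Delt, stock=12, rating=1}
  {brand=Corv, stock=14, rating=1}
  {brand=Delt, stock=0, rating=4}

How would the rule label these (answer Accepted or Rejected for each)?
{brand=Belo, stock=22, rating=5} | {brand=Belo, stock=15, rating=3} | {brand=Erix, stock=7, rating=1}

The rule appears to be: stock ≥ 9 AND rating ≥ 3.
{brand=Belo, stock=22, rating=5}: Accepted (stock = 22, rating = 5).
{brand=Belo, stock=15, rating=3}: Accepted (stock = 15, rating = 3).
{brand=Erix, stock=7, rating=1}: Rejected (stock = 7, rating = 1).

Accepted, Accepted, Rejected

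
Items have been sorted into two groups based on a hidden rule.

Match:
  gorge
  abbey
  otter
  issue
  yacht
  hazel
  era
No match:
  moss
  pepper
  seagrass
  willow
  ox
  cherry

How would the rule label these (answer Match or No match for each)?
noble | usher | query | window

Match, Match, Match, No match

The classifier is using: odd length.
Match: noble, since length 5.
Match: usher, since length 5.
Match: query, since length 5.
No match: window, since length 6.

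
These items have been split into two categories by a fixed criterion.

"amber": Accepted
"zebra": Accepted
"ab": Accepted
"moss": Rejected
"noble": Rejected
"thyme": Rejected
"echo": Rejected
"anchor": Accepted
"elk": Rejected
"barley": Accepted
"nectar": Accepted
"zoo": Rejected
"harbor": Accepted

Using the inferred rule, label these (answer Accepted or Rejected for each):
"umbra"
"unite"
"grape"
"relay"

Rule: contains 'a'. This holds for each 'Accepted' example and fails for each 'Rejected' one.
"umbra" → has 'a' → Accepted.
"unite" → no 'a' → Rejected.
"grape" → has 'a' → Accepted.
"relay" → has 'a' → Accepted.

Accepted, Rejected, Accepted, Accepted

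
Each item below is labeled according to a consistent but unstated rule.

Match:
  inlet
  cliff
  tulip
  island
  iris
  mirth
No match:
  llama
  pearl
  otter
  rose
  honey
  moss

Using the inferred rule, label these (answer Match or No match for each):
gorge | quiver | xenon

No match, Match, No match

The common property of the 'Match' items is: contains 'i'. No 'No match' item has it.
gorge: no 'i', does not satisfy this → No match.
quiver: has 'i', checks out → Match.
xenon: no 'i', does not satisfy this → No match.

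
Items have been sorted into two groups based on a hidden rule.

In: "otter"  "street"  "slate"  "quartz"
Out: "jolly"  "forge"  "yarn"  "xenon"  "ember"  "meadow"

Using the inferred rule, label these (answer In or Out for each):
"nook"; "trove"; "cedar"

Out, In, Out

The simplest hypothesis consistent with all the labels is: contains 't'.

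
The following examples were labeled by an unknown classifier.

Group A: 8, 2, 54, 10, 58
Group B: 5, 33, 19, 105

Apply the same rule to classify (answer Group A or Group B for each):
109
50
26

Group B, Group A, Group A

The common property of the 'Group A' items is: even. No 'Group B' item has it.
109: 109 is odd, fails this test → Group B.
50: 50 is even, meets the rule → Group A.
26: 26 is even, meets the rule → Group A.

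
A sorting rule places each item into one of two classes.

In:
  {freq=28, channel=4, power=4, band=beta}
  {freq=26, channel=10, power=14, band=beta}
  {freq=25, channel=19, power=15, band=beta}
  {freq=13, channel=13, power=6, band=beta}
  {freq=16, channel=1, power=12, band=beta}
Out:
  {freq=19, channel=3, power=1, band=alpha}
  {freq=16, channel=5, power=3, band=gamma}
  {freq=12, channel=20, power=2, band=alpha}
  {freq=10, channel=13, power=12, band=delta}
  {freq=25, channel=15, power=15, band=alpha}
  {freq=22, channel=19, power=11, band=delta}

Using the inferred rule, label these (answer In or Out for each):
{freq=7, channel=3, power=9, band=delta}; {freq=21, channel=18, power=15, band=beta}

Out, In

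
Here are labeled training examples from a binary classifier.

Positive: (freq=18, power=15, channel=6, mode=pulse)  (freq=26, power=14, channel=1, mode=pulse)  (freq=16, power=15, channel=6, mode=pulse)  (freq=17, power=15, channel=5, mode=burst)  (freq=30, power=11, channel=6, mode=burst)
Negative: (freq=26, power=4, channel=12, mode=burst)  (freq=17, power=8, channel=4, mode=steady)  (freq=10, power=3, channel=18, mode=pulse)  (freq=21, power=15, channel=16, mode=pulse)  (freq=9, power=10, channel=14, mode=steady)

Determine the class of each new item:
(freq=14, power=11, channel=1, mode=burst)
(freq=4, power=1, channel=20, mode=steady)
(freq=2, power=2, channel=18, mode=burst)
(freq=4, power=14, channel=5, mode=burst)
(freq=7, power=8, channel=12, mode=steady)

Positive, Negative, Negative, Positive, Negative

The simplest hypothesis consistent with all the labels is: channel ≤ 6 AND power ≥ 10.
(freq=14, power=11, channel=1, mode=burst): channel = 1, power = 11, qualifies → Positive. (freq=4, power=1, channel=20, mode=steady): channel = 20, power = 1, does not pass → Negative. (freq=2, power=2, channel=18, mode=burst): channel = 18, power = 2, does not pass → Negative. (freq=4, power=14, channel=5, mode=burst): channel = 5, power = 14, qualifies → Positive. (freq=7, power=8, channel=12, mode=steady): channel = 12, power = 8, does not pass → Negative.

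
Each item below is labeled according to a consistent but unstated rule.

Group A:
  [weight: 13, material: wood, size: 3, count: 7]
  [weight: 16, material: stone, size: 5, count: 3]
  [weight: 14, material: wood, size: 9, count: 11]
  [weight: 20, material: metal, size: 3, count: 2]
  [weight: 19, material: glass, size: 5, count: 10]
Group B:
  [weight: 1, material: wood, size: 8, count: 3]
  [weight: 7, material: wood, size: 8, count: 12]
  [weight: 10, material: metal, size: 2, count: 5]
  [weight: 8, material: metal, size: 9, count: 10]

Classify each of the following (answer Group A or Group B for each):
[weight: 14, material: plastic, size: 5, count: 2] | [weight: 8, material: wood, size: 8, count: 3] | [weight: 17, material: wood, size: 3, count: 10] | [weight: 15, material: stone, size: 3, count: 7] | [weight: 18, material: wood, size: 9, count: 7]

One predicate separates the groups cleanly: weight ≥ 13.

Group A, Group B, Group A, Group A, Group A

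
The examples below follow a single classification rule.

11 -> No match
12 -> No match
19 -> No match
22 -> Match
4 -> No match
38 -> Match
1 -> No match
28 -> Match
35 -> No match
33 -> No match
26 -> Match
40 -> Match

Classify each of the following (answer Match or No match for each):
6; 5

The distinguishing property — even AND at least 19 — holds for all the 'Match' cases and none of the 'No match' cases.
6: 6 is even, 6 < 19 — fails this test, so No match. 5: 5 is odd, 5 < 19 — fails this test, so No match.

No match, No match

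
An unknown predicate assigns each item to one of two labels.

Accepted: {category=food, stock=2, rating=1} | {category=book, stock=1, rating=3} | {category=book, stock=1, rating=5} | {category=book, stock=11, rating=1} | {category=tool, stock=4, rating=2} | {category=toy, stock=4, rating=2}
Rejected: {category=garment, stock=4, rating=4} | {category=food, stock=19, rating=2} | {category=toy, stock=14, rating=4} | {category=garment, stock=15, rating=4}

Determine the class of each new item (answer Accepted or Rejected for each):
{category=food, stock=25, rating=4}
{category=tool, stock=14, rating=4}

Rule: stock ≤ 11 AND rating ≠ 4. This holds for each 'Accepted' example and fails for each 'Rejected' one.
{category=food, stock=25, rating=4}: stock = 25, rating = 4 — does not satisfy this, so Rejected.
{category=tool, stock=14, rating=4}: stock = 14, rating = 4 — does not satisfy this, so Rejected.

Rejected, Rejected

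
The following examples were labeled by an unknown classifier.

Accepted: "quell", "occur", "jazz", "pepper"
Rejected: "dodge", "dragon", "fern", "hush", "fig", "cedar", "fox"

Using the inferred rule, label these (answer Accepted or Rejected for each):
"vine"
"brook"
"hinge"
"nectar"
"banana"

Rejected, Accepted, Rejected, Rejected, Rejected

Checking candidate rules against both groups, what survives is: has a double letter.
"vine" → no doubled letter → Rejected.
"brook" → 'oo' doubled → Accepted.
"hinge" → no doubled letter → Rejected.
"nectar" → no doubled letter → Rejected.
"banana" → no doubled letter → Rejected.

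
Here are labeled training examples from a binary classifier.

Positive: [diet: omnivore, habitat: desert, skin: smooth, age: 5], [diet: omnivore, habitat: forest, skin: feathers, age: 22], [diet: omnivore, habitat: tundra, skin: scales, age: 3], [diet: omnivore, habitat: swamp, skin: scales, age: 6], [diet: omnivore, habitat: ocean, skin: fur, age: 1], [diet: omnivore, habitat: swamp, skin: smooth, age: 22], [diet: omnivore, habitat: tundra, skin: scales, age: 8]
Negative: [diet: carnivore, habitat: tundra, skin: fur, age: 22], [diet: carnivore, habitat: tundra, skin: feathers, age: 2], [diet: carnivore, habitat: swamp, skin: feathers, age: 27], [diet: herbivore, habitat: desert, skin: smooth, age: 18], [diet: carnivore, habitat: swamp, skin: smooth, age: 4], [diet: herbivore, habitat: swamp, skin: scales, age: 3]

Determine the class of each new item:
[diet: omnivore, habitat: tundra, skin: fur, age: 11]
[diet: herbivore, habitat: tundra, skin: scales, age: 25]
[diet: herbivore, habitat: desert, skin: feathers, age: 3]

The classifier is using: diet is omnivore.
[diet: omnivore, habitat: tundra, skin: fur, age: 11]: Positive (diet is omnivore). [diet: herbivore, habitat: tundra, skin: scales, age: 25]: Negative (diet is herbivore). [diet: herbivore, habitat: desert, skin: feathers, age: 3]: Negative (diet is herbivore).

Positive, Negative, Negative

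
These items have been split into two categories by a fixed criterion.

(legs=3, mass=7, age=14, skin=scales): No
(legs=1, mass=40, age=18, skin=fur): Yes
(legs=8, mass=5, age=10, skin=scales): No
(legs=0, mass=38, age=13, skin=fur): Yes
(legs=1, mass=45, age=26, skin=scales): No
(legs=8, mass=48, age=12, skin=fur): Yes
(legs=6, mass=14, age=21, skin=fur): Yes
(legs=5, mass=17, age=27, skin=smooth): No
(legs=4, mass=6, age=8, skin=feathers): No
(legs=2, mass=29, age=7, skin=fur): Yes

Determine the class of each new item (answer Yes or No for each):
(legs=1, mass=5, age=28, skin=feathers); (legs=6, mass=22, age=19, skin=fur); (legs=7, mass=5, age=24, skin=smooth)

Every 'Yes' example satisfies: skin is fur. None of the 'No' examples do.

No, Yes, No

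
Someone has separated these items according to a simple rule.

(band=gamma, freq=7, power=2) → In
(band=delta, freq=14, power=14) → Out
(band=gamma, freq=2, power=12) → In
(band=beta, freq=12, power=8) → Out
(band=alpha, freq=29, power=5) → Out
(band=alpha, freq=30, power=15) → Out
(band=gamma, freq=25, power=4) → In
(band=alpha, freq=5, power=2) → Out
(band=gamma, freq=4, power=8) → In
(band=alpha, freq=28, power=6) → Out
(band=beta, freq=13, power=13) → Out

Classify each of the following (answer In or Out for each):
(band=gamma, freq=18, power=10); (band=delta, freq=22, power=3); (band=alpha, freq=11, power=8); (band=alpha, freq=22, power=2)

In, Out, Out, Out

'In' ⟺ band is gamma.
(band=gamma, freq=18, power=10): In (band is gamma). (band=delta, freq=22, power=3): Out (band is delta). (band=alpha, freq=11, power=8): Out (band is alpha). (band=alpha, freq=22, power=2): Out (band is alpha).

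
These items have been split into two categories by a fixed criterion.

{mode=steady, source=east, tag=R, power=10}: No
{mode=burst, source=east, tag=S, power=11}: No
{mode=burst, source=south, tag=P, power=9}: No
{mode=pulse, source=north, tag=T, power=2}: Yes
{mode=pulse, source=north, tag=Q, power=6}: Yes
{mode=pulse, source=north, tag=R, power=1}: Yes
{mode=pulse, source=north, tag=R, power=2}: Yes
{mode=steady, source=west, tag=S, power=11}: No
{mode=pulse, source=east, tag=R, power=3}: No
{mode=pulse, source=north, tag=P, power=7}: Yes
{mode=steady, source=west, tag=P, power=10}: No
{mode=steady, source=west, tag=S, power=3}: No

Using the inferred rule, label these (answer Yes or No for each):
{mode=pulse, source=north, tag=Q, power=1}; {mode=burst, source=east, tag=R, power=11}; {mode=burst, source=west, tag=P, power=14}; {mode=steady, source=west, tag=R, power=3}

Yes, No, No, No

The rule appears to be: source is north.
{mode=pulse, source=north, tag=Q, power=1}: source is north, fits → Yes. {mode=burst, source=east, tag=R, power=11}: source is east, does not pass → No. {mode=burst, source=west, tag=P, power=14}: source is west, does not pass → No. {mode=steady, source=west, tag=R, power=3}: source is west, does not pass → No.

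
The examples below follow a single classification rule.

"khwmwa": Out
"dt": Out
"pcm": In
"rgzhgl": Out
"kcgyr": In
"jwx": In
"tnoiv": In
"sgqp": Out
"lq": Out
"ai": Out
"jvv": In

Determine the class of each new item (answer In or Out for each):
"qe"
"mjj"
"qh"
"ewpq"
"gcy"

The distinguishing property — odd length — holds for all the 'In' cases and none of the 'Out' cases.
"qe": Out (length 2). "mjj": In (length 3). "qh": Out (length 2). "ewpq": Out (length 4). "gcy": In (length 3).

Out, In, Out, Out, In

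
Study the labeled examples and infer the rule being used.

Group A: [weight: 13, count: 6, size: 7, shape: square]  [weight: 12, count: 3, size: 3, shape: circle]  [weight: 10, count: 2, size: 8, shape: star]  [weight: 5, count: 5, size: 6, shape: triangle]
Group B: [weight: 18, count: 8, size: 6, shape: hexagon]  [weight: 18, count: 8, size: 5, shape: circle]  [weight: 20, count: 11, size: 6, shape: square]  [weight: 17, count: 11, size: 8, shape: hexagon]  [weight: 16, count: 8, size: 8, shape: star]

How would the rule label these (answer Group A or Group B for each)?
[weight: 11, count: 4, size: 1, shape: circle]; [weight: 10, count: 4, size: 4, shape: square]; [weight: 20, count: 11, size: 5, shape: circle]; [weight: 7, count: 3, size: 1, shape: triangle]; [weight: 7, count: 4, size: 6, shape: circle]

Group A, Group A, Group B, Group A, Group A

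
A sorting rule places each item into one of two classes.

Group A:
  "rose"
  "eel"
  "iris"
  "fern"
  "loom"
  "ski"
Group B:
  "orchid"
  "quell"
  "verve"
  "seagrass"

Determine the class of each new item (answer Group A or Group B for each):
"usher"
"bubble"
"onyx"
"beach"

One predicate separates the groups cleanly: length ≤ 4.
"usher": length 5 — lacks this property, so Group B.
"bubble": length 6 — lacks this property, so Group B.
"onyx": length 4 — matches, so Group A.
"beach": length 5 — lacks this property, so Group B.

Group B, Group B, Group A, Group B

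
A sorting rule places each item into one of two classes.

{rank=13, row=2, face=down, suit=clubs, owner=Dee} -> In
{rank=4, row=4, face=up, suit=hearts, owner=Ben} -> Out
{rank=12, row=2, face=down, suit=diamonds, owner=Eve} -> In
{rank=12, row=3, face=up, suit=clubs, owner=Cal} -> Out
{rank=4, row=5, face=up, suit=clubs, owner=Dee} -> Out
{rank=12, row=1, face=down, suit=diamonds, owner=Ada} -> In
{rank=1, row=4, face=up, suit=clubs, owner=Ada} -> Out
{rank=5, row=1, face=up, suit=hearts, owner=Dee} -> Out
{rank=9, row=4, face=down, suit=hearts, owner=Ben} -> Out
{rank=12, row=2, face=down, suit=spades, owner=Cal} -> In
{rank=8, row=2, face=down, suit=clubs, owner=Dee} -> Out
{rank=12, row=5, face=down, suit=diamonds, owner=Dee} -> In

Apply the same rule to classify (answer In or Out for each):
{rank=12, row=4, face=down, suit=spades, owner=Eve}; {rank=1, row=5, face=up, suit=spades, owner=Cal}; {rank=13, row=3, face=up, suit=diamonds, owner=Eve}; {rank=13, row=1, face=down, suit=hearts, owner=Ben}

Every 'In' example satisfies: face is down AND rank ≥ 12. None of the 'Out' examples do.
{rank=12, row=4, face=down, suit=spades, owner=Eve}: face is down, rank = 12 — passes, so In. {rank=1, row=5, face=up, suit=spades, owner=Cal}: face is up, rank = 1 — fails the rule, so Out. {rank=13, row=3, face=up, suit=diamonds, owner=Eve}: face is up, rank = 13 — fails the rule, so Out. {rank=13, row=1, face=down, suit=hearts, owner=Ben}: face is down, rank = 13 — passes, so In.

In, Out, Out, In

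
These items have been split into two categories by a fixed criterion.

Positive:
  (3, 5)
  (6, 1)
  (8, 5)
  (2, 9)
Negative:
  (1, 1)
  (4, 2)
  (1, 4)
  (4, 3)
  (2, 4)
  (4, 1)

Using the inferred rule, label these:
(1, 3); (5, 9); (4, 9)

Negative, Positive, Positive

The distinguishing property — max ≥ 5 — holds for all the 'Positive' cases and none of the 'Negative' cases.
(1, 3): max 3, does not pass → Negative. (5, 9): max 9, passes → Positive. (4, 9): max 9, passes → Positive.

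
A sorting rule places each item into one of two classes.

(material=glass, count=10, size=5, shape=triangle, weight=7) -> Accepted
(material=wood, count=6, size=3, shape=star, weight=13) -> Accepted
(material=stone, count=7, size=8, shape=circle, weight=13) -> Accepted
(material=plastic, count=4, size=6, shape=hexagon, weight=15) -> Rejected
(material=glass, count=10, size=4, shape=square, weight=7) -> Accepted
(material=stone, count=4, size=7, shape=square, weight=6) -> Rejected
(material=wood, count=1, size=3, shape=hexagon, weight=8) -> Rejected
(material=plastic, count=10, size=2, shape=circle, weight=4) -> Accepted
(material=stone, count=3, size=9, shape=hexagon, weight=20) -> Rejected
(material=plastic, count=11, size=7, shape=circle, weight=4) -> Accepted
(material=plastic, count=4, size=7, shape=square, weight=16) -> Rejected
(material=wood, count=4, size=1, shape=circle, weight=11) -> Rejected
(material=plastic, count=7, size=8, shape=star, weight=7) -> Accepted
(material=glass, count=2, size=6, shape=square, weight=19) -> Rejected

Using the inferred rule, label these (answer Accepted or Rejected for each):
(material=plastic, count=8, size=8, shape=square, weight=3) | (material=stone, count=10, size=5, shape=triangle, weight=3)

The common property of the 'Accepted' items is: count ≥ 6. No 'Rejected' item has it.
(material=plastic, count=8, size=8, shape=square, weight=3): Accepted (count = 8).
(material=stone, count=10, size=5, shape=triangle, weight=3): Accepted (count = 10).

Accepted, Accepted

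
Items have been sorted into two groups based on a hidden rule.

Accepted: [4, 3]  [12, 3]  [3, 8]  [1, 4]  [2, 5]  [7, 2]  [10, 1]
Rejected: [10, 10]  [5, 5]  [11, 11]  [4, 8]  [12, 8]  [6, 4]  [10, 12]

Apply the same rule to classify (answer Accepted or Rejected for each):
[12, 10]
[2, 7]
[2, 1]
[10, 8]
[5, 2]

The pattern is that an item is 'Accepted' exactly when: sum is odd.
[12, 10]: 12+10 = 22, does not satisfy this → Rejected. [2, 7]: 2+7 = 9, passes → Accepted. [2, 1]: 2+1 = 3, passes → Accepted. [10, 8]: 10+8 = 18, does not satisfy this → Rejected. [5, 2]: 5+2 = 7, passes → Accepted.

Rejected, Accepted, Accepted, Rejected, Accepted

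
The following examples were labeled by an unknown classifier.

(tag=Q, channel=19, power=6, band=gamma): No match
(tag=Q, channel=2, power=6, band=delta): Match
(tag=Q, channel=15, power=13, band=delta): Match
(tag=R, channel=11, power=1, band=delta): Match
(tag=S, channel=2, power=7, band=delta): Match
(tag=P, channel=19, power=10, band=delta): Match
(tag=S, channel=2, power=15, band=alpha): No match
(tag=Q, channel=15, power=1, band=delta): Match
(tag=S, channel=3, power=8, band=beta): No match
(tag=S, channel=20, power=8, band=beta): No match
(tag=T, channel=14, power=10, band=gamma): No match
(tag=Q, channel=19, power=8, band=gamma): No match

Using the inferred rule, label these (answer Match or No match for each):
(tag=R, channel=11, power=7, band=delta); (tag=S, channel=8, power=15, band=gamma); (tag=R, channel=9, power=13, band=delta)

All 'Match' examples share one property — band is delta — and every 'No match' example lacks it.
(tag=R, channel=11, power=7, band=delta): band is delta, satisfies this → Match. (tag=S, channel=8, power=15, band=gamma): band is gamma, does not satisfy this → No match. (tag=R, channel=9, power=13, band=delta): band is delta, satisfies this → Match.

Match, No match, Match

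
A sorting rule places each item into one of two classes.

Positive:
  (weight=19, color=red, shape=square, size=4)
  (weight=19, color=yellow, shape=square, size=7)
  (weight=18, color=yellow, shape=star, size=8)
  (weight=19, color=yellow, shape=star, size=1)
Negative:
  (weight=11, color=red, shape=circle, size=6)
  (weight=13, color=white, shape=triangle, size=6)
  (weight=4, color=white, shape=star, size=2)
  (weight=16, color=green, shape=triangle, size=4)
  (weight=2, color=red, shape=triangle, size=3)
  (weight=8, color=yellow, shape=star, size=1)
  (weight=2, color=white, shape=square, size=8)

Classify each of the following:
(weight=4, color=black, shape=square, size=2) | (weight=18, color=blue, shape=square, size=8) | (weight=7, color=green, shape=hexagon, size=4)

Negative, Positive, Negative

'Positive' ⟺ weight ≥ 18.
(weight=4, color=black, shape=square, size=2): weight = 4 — fails this test, so Negative. (weight=18, color=blue, shape=square, size=8): weight = 18 — fits, so Positive. (weight=7, color=green, shape=hexagon, size=4): weight = 7 — fails this test, so Negative.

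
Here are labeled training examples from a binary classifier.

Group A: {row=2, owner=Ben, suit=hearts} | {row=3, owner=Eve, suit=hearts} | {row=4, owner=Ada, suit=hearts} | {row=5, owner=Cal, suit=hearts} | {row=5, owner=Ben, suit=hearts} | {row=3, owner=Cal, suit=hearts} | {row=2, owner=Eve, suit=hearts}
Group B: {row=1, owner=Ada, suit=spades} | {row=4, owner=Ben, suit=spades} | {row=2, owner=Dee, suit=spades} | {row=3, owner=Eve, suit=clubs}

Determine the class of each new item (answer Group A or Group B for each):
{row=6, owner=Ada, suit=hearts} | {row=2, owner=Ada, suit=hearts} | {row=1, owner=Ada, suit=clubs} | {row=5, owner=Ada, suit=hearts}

Group A, Group A, Group B, Group A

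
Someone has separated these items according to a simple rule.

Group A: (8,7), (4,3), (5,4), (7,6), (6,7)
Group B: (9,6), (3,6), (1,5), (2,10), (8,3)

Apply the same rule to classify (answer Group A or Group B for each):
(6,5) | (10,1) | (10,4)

Group A, Group B, Group B

The common property of the 'Group A' items is: |first − second| ≤ 1. No 'Group B' item has it.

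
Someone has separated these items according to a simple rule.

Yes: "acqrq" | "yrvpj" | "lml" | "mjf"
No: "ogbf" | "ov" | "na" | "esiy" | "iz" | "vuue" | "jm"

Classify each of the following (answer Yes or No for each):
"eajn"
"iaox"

Every 'Yes' example satisfies: odd length. None of the 'No' examples do.
"eajn" — length 4, hence No.
"iaox" — length 4, hence No.

No, No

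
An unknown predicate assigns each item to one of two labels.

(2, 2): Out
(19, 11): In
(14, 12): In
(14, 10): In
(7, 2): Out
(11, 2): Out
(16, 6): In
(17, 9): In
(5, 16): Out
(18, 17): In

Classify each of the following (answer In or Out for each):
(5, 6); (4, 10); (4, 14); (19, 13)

Out, Out, Out, In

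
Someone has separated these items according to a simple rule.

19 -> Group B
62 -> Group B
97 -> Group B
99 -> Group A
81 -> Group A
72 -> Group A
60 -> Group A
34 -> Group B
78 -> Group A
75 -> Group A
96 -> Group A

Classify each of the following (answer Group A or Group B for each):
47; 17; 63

The distinguishing property — multiple of 3 — holds for all the 'Group A' cases and none of the 'Group B' cases.

Group B, Group B, Group A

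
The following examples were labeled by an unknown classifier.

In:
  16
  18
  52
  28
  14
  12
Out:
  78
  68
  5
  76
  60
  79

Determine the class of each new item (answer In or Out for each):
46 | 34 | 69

The simplest hypothesis consistent with all the labels is: even AND at most 52.
46 → 46 is even, 46 ≤ 52 → In. 34 → 34 is even, 34 ≤ 52 → In. 69 → 69 is odd, 69 > 52 → Out.

In, In, Out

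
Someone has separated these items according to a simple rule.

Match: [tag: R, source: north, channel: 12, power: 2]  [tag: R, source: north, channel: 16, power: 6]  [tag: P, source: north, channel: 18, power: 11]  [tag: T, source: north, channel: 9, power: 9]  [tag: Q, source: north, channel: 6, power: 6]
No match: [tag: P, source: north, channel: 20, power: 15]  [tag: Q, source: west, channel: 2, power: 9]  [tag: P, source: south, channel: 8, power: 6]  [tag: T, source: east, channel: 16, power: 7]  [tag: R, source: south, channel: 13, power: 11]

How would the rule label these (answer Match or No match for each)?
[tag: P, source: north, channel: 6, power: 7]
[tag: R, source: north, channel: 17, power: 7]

Match, Match

One predicate separates the groups cleanly: source is north AND power ≤ 11.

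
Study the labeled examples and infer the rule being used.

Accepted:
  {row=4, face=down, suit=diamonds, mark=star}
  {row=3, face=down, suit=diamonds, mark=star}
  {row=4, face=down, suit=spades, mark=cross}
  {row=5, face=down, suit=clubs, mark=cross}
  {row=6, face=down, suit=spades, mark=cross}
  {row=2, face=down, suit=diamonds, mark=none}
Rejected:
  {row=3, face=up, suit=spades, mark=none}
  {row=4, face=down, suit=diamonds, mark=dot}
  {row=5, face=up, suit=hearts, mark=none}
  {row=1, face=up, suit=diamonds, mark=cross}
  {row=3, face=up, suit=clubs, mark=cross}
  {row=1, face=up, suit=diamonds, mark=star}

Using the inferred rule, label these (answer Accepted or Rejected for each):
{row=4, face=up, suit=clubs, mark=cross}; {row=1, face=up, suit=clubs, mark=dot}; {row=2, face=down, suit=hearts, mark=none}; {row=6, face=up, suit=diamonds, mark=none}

Rejected, Rejected, Accepted, Rejected

One predicate separates the groups cleanly: face is down AND mark is not dot.
{row=4, face=up, suit=clubs, mark=cross}: face is up, mark is cross — does not fit, so Rejected. {row=1, face=up, suit=clubs, mark=dot}: face is up, mark is dot — does not fit, so Rejected. {row=2, face=down, suit=hearts, mark=none}: face is down, mark is none — fits, so Accepted. {row=6, face=up, suit=diamonds, mark=none}: face is up, mark is none — does not fit, so Rejected.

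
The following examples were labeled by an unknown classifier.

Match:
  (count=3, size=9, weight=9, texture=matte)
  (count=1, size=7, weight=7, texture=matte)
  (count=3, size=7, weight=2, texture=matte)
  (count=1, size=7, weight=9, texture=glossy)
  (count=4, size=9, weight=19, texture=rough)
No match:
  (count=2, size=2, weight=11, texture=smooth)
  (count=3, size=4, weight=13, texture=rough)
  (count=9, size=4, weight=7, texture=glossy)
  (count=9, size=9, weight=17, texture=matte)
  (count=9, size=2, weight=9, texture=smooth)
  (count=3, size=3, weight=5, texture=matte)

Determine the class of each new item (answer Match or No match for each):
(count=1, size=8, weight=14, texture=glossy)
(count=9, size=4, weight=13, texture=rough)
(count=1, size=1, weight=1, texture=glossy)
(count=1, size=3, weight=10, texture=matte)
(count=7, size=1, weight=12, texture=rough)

'Match' ⟺ count ≤ 4 AND size ≥ 7.
(count=1, size=8, weight=14, texture=glossy): count = 1, size = 8 — has this property, so Match. (count=9, size=4, weight=13, texture=rough): count = 9, size = 4 — does not fit, so No match. (count=1, size=1, weight=1, texture=glossy): count = 1, size = 1 — does not fit, so No match. (count=1, size=3, weight=10, texture=matte): count = 1, size = 3 — does not fit, so No match. (count=7, size=1, weight=12, texture=rough): count = 7, size = 1 — does not fit, so No match.

Match, No match, No match, No match, No match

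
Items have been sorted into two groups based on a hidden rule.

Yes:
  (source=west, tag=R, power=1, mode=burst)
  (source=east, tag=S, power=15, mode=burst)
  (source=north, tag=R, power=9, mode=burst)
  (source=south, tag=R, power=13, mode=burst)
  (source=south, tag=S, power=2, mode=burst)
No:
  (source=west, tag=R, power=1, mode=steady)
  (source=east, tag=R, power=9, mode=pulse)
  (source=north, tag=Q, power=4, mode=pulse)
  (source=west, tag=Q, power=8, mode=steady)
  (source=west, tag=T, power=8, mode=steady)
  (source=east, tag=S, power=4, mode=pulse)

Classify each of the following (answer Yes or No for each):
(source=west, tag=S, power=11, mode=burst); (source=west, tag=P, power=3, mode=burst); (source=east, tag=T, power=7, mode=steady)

One predicate separates the groups cleanly: mode is burst.
(source=west, tag=S, power=11, mode=burst) → mode is burst → Yes. (source=west, tag=P, power=3, mode=burst) → mode is burst → Yes. (source=east, tag=T, power=7, mode=steady) → mode is steady → No.

Yes, Yes, No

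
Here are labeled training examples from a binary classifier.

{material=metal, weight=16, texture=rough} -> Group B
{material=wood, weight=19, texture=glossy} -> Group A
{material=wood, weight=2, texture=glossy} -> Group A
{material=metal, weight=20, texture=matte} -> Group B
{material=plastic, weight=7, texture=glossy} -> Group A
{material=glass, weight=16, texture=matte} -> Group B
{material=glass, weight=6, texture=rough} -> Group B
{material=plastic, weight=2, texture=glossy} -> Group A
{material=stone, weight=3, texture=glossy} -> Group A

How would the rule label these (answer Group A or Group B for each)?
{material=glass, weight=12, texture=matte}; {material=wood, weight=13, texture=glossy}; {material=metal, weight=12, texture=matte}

Group B, Group A, Group B

Checking candidate rules against both groups, what survives is: texture is glossy.
{material=glass, weight=12, texture=matte} → texture is matte → Group B. {material=wood, weight=13, texture=glossy} → texture is glossy → Group A. {material=metal, weight=12, texture=matte} → texture is matte → Group B.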